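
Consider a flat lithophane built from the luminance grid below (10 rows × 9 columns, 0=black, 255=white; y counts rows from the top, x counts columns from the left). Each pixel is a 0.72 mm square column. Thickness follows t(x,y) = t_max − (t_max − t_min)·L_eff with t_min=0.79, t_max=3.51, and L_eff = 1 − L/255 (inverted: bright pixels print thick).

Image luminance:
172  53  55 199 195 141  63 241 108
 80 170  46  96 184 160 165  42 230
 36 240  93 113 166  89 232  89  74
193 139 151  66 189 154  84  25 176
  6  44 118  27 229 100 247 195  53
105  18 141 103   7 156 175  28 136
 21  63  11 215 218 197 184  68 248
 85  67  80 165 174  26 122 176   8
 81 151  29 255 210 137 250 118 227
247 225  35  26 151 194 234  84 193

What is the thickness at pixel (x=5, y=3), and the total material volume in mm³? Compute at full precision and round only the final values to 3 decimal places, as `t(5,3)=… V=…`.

span = t_max - t_min = 3.51 - 0.79 = 2.720
L(5,3) = 154, L_eff = 1 - 154/255 = 0.396078 (inverted)
t(5,3) = 3.51 - 2.720·0.396078 = 2.433
Σt over all 10·9 pixels = 145901/750 ≈ 194.5346667
V = pitch²·Σt = 0.72²·145901/750 = 100.847

t(5,3)=2.433 V=100.847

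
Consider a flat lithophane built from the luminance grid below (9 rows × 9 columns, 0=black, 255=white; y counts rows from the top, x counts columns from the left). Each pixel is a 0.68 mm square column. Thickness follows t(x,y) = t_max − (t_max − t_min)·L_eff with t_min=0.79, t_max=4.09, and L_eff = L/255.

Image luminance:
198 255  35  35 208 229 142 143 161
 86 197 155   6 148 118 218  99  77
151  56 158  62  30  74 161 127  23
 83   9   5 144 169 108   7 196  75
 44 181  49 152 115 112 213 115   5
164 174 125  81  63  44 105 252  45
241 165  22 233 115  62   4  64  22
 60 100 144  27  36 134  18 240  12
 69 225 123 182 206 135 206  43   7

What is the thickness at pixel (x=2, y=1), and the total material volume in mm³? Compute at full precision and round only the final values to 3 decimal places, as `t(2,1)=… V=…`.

span = t_max - t_min = 4.09 - 0.79 = 3.300
L(2,1) = 155, L_eff = 155/255 = 0.607843
t(2,1) = 4.09 - 3.300·0.607843 = 2.084
Σt over all 9·9 pixels = 363389/1700 ≈ 213.7582353
V = pitch²·Σt = 0.68²·363389/1700 = 98.842

t(2,1)=2.084 V=98.842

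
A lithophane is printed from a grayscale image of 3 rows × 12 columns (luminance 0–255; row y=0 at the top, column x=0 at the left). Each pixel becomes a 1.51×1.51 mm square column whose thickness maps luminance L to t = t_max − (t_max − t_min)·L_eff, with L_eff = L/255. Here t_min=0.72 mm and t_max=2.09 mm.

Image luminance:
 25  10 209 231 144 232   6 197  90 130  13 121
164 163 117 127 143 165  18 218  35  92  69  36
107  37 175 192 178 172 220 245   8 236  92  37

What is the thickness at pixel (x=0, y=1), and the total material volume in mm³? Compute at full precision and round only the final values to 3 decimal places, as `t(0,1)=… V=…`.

span = t_max - t_min = 2.09 - 0.72 = 1.370
L(0,1) = 164, L_eff = 164/255 = 0.643137
t(0,1) = 2.09 - 1.370·0.643137 = 1.209
Σt over all 3·12 pixels = 38483/750 ≈ 51.3106667
V = pitch²·Σt = 1.51²·38483/750 = 116.993

t(0,1)=1.209 V=116.993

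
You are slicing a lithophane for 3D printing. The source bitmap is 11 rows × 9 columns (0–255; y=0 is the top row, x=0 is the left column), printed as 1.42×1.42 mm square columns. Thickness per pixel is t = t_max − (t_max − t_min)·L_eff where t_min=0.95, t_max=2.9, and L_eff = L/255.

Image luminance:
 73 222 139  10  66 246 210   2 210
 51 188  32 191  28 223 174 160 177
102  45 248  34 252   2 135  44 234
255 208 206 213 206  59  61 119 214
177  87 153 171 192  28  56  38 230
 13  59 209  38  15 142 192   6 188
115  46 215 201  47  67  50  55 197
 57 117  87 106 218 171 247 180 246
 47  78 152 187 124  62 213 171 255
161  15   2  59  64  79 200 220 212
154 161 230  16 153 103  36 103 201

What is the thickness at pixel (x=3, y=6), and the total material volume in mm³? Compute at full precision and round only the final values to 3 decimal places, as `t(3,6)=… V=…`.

t(3,6)=1.363 V=379.796

span = t_max - t_min = 2.9 - 0.95 = 1.950
L(3,6) = 201, L_eff = 201/255 = 0.788235
t(3,6) = 2.9 - 1.950·0.788235 = 1.363
Σt over all 11·9 pixels = 320201/1700 ≈ 188.3535294
V = pitch²·Σt = 1.42²·320201/1700 = 379.796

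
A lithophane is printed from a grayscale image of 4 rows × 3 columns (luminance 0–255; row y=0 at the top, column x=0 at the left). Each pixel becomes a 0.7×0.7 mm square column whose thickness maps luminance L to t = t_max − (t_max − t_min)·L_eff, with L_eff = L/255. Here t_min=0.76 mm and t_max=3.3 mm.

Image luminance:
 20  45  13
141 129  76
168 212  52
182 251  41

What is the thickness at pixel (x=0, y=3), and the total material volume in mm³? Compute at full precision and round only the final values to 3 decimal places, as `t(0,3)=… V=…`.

t(0,3)=1.487 V=12.913

span = t_max - t_min = 3.3 - 0.76 = 2.540
L(0,3) = 182, L_eff = 182/255 = 0.713725
t(0,3) = 3.3 - 2.540·0.713725 = 1.487
Σt over all 4·3 pixels = 33599/1275 ≈ 26.3521569
V = pitch²·Σt = 0.7²·33599/1275 = 12.913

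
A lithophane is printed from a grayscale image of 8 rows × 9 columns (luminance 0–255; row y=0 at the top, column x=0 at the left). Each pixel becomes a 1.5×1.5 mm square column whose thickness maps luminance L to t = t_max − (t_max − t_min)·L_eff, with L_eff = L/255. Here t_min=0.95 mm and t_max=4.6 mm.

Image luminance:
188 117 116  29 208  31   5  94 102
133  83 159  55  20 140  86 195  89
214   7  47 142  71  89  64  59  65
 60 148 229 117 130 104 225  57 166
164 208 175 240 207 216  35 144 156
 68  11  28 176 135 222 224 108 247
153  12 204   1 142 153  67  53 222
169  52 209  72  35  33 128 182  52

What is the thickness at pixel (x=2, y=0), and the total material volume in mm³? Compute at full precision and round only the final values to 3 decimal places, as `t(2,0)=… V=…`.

span = t_max - t_min = 4.6 - 0.95 = 3.650
L(2,0) = 116, L_eff = 116/255 = 0.454902
t(2,0) = 4.6 - 3.650·0.454902 = 2.940
Σt over all 8·9 pixels = 355063/1700 ≈ 208.8605882
V = pitch²·Σt = 1.5²·355063/1700 = 469.936

t(2,0)=2.940 V=469.936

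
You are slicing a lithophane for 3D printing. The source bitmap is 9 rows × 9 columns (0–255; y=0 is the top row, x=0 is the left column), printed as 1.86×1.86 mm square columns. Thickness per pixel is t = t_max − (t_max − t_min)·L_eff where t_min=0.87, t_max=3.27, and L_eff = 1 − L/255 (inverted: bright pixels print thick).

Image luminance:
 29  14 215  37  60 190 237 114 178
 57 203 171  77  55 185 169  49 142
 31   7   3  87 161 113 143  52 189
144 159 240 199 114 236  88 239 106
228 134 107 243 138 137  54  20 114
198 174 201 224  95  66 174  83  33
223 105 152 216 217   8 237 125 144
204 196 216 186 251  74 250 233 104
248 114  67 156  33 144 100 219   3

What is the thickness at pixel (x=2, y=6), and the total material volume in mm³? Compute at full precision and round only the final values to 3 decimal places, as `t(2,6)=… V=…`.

span = t_max - t_min = 3.27 - 0.87 = 2.400
L(2,6) = 152, L_eff = 1 - 152/255 = 0.403922 (inverted)
t(2,6) = 3.27 - 2.400·0.403922 = 2.301
Σt over all 9·9 pixels = 59611/340 ≈ 175.3264706
V = pitch²·Σt = 1.86²·59611/340 = 606.559

t(2,6)=2.301 V=606.559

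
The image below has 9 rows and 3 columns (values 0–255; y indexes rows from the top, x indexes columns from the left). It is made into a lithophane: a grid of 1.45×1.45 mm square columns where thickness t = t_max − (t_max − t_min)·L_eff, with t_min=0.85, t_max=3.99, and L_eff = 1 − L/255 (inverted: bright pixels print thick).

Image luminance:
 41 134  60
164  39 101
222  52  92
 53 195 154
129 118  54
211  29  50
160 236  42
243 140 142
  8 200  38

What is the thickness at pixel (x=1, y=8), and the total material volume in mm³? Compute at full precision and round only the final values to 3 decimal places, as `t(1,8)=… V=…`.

span = t_max - t_min = 3.99 - 0.85 = 3.140
L(1,8) = 200, L_eff = 1 - 200/255 = 0.215686 (inverted)
t(1,8) = 3.99 - 3.140·0.215686 = 3.313
Σt over all 9·3 pixels = 1560823/25500 ≈ 61.2087451
V = pitch²·Σt = 1.45²·1560823/25500 = 128.691

t(1,8)=3.313 V=128.691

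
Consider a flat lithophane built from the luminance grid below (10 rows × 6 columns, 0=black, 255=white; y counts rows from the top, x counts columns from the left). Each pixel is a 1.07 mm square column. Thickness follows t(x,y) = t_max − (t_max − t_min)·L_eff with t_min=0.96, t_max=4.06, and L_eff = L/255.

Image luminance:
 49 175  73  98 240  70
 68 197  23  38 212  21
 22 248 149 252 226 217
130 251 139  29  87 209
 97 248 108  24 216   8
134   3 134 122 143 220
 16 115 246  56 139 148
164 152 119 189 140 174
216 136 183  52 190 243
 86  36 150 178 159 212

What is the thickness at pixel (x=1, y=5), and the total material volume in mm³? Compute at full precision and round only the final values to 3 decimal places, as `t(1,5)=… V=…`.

t(1,5)=4.024 V=165.059

span = t_max - t_min = 4.06 - 0.96 = 3.100
L(1,5) = 3, L_eff = 3/255 = 0.011765
t(1,5) = 4.06 - 3.100·0.011765 = 4.024
Σt over all 10·6 pixels = 367631/2550 ≈ 144.1690196
V = pitch²·Σt = 1.07²·367631/2550 = 165.059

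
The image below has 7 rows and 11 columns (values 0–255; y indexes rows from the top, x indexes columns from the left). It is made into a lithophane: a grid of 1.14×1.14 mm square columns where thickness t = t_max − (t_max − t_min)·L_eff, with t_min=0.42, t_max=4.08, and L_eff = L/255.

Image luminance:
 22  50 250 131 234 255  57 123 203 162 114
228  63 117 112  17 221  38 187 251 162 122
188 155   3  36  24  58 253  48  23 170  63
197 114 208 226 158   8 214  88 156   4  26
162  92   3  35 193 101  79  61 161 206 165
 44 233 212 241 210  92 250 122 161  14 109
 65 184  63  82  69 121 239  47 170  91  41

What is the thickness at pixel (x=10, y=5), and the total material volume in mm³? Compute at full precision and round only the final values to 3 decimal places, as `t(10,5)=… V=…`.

span = t_max - t_min = 4.08 - 0.42 = 3.660
L(10,5) = 109, L_eff = 109/255 = 0.427451
t(10,5) = 4.08 - 3.660·0.427451 = 2.516
Σt over all 7·11 pixels = 746103/4250 ≈ 175.5536471
V = pitch²·Σt = 1.14²·746103/4250 = 228.150

t(10,5)=2.516 V=228.150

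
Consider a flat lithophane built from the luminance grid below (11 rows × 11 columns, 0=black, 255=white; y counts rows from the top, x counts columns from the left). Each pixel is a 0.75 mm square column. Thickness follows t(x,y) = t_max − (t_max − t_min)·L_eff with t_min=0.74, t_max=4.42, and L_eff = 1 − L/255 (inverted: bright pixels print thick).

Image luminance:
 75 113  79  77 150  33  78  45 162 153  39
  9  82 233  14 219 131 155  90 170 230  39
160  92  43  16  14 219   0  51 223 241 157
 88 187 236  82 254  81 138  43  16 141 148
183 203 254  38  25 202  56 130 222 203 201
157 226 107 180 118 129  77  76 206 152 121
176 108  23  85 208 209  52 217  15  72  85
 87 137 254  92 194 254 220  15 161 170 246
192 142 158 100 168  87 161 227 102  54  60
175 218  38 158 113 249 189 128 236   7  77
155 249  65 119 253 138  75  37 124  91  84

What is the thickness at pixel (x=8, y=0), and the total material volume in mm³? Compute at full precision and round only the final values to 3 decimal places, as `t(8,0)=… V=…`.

span = t_max - t_min = 4.42 - 0.74 = 3.680
L(8,0) = 162, L_eff = 1 - 162/255 = 0.364706 (inverted)
t(8,0) = 4.42 - 3.680·0.364706 = 3.078
Σt over all 11·11 pixels = 4045339/12750 ≈ 317.2814902
V = pitch²·Σt = 0.75²·4045339/12750 = 178.471

t(8,0)=3.078 V=178.471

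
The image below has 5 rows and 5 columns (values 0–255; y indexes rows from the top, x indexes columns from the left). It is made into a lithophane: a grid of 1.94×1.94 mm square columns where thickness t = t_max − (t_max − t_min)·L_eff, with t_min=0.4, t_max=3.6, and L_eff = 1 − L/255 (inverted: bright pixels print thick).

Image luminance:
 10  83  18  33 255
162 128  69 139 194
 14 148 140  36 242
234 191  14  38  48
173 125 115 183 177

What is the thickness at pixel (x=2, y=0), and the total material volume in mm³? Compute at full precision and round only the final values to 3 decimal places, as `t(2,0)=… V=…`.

span = t_max - t_min = 3.6 - 0.4 = 3.200
L(2,0) = 18, L_eff = 1 - 18/255 = 0.929412 (inverted)
t(2,0) = 3.6 - 3.200·0.929412 = 0.626
Σt over all 5·5 pixels = 60254/1275 ≈ 47.2580392
V = pitch²·Σt = 1.94²·60254/1275 = 177.860

t(2,0)=0.626 V=177.860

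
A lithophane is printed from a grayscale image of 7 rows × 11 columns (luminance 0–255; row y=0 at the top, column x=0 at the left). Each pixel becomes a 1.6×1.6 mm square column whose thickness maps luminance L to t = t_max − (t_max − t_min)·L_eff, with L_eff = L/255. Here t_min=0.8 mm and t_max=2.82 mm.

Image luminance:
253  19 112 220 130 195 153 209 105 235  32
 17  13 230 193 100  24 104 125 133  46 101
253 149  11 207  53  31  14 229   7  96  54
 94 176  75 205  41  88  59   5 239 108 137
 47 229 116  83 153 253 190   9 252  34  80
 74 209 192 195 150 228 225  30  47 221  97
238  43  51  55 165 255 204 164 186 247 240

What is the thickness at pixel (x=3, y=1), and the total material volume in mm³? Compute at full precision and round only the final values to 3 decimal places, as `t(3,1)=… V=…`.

t(3,1)=1.291 V=352.235

span = t_max - t_min = 2.82 - 0.8 = 2.020
L(3,1) = 193, L_eff = 193/255 = 0.756863
t(3,1) = 2.82 - 2.020·0.756863 = 1.291
Σt over all 7·11 pixels = 1754293/12750 ≈ 137.5916078
V = pitch²·Σt = 1.6²·1754293/12750 = 352.235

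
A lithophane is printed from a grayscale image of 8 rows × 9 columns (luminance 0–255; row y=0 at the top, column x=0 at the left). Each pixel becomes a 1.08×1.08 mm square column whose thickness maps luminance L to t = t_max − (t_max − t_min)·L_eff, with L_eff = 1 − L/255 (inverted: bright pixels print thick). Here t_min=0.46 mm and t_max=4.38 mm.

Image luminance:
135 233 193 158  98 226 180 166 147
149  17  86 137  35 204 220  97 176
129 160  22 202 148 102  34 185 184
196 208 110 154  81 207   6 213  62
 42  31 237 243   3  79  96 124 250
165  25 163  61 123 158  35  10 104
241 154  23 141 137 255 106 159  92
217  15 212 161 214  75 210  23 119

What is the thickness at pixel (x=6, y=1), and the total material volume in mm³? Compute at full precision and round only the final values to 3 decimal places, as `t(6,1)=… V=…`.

t(6,1)=3.842 V=210.101

span = t_max - t_min = 4.38 - 0.46 = 3.920
L(6,1) = 220, L_eff = 1 - 220/255 = 0.137255 (inverted)
t(6,1) = 4.38 - 3.920·0.137255 = 3.842
Σt over all 8·9 pixels = 1148314/6375 ≈ 180.1276863
V = pitch²·Σt = 1.08²·1148314/6375 = 210.101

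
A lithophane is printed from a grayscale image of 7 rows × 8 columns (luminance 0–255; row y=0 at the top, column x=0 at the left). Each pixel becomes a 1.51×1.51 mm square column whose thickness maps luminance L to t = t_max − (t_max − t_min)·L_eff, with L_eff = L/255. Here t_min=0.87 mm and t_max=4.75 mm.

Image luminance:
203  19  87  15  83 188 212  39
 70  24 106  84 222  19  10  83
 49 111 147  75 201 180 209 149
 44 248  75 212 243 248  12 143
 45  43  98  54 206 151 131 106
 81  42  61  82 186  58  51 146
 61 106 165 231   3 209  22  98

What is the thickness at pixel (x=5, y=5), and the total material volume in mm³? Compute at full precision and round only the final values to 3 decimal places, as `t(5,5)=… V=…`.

span = t_max - t_min = 4.75 - 0.87 = 3.880
L(5,5) = 58, L_eff = 58/255 = 0.227451
t(5,5) = 4.75 - 3.880·0.227451 = 3.867
Σt over all 7·8 pixels = 363296/2125 ≈ 170.9628235
V = pitch²·Σt = 1.51²·363296/2125 = 389.812

t(5,5)=3.867 V=389.812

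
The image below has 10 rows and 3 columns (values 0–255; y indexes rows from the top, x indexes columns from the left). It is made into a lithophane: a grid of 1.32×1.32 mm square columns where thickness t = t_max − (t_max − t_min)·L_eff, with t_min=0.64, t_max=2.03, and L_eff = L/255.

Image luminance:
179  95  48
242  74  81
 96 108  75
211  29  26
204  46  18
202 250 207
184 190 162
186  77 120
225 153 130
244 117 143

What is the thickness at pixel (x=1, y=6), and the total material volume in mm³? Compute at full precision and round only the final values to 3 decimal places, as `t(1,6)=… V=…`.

span = t_max - t_min = 2.03 - 0.64 = 1.390
L(1,6) = 190, L_eff = 190/255 = 0.745098
t(1,6) = 2.03 - 1.390·0.745098 = 0.994
Σt over all 10·3 pixels = 81666/2125 ≈ 38.4310588
V = pitch²·Σt = 1.32²·81666/2125 = 66.962

t(1,6)=0.994 V=66.962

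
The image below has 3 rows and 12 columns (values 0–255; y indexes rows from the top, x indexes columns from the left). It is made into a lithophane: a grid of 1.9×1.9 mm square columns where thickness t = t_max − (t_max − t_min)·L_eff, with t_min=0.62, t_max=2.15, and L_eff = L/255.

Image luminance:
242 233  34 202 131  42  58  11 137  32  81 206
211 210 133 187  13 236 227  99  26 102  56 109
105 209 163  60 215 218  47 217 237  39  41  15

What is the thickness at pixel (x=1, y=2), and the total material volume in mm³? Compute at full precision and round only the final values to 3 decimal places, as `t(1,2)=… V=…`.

t(1,2)=0.896 V=180.125

span = t_max - t_min = 2.15 - 0.62 = 1.530
L(1,2) = 209, L_eff = 209/255 = 0.819608
t(1,2) = 2.15 - 1.530·0.819608 = 0.896
Σt over all 3·12 pixels = 49.896
V = pitch²·Σt = 1.9²·49.896 = 180.125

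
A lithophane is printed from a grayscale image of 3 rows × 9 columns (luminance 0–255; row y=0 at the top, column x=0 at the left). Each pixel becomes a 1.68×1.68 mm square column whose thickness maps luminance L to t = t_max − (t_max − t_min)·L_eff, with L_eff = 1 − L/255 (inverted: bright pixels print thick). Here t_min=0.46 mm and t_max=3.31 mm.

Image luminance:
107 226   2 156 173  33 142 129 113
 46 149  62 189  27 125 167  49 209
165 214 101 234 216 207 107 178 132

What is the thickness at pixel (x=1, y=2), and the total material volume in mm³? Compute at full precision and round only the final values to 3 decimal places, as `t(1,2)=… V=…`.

t(1,2)=2.852 V=150.444

span = t_max - t_min = 3.31 - 0.46 = 2.850
L(1,2) = 214, L_eff = 1 - 214/255 = 0.160784 (inverted)
t(1,2) = 3.31 - 2.850·0.160784 = 2.852
Σt over all 3·9 pixels = 22654/425 ≈ 53.3035294
V = pitch²·Σt = 1.68²·22654/425 = 150.444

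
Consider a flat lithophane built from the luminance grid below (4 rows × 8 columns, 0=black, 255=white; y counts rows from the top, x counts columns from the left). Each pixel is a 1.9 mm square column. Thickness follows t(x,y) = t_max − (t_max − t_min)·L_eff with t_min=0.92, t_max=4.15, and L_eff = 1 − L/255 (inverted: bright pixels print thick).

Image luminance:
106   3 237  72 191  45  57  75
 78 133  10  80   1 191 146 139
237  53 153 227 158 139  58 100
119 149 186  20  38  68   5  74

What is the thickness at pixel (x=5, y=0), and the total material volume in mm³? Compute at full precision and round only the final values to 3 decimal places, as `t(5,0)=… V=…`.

span = t_max - t_min = 4.15 - 0.92 = 3.230
L(5,0) = 45, L_eff = 1 - 45/255 = 0.823529 (inverted)
t(5,0) = 4.15 - 3.230·0.823529 = 1.490
Σt over all 4·8 pixels = 71.848
V = pitch²·Σt = 1.9²·71.848 = 259.371

t(5,0)=1.490 V=259.371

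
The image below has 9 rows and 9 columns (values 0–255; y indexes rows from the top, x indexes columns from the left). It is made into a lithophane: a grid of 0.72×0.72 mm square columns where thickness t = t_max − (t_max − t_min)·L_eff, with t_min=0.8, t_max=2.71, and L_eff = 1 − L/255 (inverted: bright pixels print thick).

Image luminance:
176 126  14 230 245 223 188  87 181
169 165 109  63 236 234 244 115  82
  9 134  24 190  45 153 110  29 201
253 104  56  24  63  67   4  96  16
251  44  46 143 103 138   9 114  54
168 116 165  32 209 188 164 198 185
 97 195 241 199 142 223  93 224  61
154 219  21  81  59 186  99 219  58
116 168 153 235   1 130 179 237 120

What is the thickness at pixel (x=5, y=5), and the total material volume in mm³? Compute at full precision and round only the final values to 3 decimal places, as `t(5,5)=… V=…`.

span = t_max - t_min = 2.71 - 0.8 = 1.910
L(5,5) = 188, L_eff = 1 - 188/255 = 0.262745 (inverted)
t(5,5) = 2.71 - 1.910·0.262745 = 2.208
Σt over all 9·9 pixels = 1848241/12750 ≈ 144.9600784
V = pitch²·Σt = 0.72²·1848241/12750 = 75.147

t(5,5)=2.208 V=75.147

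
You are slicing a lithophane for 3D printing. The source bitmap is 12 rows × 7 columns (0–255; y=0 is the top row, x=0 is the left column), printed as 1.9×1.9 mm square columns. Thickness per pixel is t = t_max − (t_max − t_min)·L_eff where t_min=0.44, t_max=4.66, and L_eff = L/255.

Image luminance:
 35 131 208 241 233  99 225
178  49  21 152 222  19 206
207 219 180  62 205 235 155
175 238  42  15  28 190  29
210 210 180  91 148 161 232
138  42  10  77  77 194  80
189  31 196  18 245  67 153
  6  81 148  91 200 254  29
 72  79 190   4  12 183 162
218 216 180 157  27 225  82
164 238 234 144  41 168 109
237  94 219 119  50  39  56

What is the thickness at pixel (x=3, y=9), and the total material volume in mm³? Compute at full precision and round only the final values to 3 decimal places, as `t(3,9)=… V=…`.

span = t_max - t_min = 4.66 - 0.44 = 4.220
L(3,9) = 157, L_eff = 157/255 = 0.615686
t(3,9) = 4.66 - 4.220·0.615686 = 2.062
Σt over all 12·7 pixels = 1305812/6375 ≈ 204.8332549
V = pitch²·Σt = 1.9²·1305812/6375 = 739.448

t(3,9)=2.062 V=739.448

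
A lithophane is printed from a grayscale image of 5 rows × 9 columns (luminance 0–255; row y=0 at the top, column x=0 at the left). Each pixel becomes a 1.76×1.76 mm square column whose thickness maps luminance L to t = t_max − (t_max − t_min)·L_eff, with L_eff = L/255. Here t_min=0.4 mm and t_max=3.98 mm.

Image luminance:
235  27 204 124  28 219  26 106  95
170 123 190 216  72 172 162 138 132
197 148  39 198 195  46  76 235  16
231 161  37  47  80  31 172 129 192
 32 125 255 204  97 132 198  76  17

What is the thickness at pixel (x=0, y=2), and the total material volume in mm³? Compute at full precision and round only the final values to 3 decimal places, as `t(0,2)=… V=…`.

span = t_max - t_min = 3.98 - 0.4 = 3.580
L(0,2) = 197, L_eff = 197/255 = 0.772549
t(0,2) = 3.98 - 3.580·0.772549 = 1.214
Σt over all 5·9 pixels = 41481/425 ≈ 97.6023529
V = pitch²·Σt = 1.76²·41481/425 = 302.333

t(0,2)=1.214 V=302.333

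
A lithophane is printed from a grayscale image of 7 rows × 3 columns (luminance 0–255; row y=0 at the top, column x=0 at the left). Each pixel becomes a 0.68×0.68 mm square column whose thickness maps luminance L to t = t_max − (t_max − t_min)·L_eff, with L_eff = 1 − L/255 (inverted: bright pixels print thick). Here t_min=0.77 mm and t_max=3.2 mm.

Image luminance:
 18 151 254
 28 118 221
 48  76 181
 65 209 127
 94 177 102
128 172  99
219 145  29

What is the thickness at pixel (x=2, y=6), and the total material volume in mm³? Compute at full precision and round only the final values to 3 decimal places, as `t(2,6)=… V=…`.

span = t_max - t_min = 3.2 - 0.77 = 2.430
L(2,6) = 29, L_eff = 1 - 29/255 = 0.886275 (inverted)
t(2,6) = 3.2 - 2.430·0.886275 = 1.046
Σt over all 7·3 pixels = 176493/4250 ≈ 41.5277647
V = pitch²·Σt = 0.68²·176493/4250 = 19.202

t(2,6)=1.046 V=19.202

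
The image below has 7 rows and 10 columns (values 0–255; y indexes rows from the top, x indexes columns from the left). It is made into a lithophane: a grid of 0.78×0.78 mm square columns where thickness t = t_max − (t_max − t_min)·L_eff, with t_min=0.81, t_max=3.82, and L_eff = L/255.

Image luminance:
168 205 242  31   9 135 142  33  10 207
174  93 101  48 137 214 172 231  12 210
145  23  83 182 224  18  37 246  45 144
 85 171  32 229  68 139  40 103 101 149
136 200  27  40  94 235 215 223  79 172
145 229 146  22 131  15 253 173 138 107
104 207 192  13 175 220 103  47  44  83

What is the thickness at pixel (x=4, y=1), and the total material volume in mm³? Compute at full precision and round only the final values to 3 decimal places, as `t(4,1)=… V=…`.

span = t_max - t_min = 3.82 - 0.81 = 3.010
L(4,1) = 137, L_eff = 137/255 = 0.537255
t(4,1) = 3.82 - 3.010·0.537255 = 2.203
Σt over all 7·10 pixels = 122591/750 ≈ 163.4546667
V = pitch²·Σt = 0.78²·122591/750 = 99.446

t(4,1)=2.203 V=99.446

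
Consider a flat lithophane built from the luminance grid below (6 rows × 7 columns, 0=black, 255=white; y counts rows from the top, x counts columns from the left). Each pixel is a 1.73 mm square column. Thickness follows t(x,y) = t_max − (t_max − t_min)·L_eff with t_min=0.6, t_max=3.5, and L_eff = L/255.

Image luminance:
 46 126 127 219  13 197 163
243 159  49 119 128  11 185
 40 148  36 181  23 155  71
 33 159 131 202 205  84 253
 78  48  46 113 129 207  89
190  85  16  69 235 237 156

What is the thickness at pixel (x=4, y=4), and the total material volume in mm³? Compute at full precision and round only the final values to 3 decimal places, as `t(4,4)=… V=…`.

t(4,4)=2.033 V=262.828

span = t_max - t_min = 3.5 - 0.6 = 2.900
L(4,4) = 129, L_eff = 129/255 = 0.505882
t(4,4) = 3.5 - 2.900·0.505882 = 2.033
Σt over all 6·7 pixels = 111967/1275 ≈ 87.8172549
V = pitch²·Σt = 1.73²·111967/1275 = 262.828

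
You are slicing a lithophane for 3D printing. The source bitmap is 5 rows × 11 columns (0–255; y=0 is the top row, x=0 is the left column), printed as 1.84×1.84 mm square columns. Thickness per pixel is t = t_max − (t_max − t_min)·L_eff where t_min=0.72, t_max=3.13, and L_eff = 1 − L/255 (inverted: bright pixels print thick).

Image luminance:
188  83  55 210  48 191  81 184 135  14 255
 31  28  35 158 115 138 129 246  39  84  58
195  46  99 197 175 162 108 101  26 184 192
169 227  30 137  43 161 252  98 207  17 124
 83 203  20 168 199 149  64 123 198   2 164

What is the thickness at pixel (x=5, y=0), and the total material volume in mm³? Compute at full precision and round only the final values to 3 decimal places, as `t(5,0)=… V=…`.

t(5,0)=2.525 V=352.547

span = t_max - t_min = 3.13 - 0.72 = 2.410
L(5,0) = 191, L_eff = 1 - 191/255 = 0.250980 (inverted)
t(5,0) = 3.13 - 2.410·0.250980 = 2.525
Σt over all 5·11 pixels = 221279/2125 ≈ 104.1312941
V = pitch²·Σt = 1.84²·221279/2125 = 352.547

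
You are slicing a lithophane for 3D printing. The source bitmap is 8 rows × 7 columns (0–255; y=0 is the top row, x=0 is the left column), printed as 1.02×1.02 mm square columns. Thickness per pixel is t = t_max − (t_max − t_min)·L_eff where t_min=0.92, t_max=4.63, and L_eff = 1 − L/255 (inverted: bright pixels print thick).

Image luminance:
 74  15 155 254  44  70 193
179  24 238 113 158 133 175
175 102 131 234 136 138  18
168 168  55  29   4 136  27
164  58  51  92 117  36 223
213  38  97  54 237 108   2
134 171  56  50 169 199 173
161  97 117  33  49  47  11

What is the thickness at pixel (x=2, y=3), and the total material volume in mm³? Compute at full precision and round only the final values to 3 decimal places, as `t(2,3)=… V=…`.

span = t_max - t_min = 4.63 - 0.92 = 3.710
L(2,3) = 55, L_eff = 1 - 55/255 = 0.784314 (inverted)
t(2,3) = 4.63 - 3.710·0.784314 = 1.720
Σt over all 8·7 pixels = 1217391/8500 ≈ 143.2224706
V = pitch²·Σt = 1.02²·1217391/8500 = 149.009

t(2,3)=1.720 V=149.009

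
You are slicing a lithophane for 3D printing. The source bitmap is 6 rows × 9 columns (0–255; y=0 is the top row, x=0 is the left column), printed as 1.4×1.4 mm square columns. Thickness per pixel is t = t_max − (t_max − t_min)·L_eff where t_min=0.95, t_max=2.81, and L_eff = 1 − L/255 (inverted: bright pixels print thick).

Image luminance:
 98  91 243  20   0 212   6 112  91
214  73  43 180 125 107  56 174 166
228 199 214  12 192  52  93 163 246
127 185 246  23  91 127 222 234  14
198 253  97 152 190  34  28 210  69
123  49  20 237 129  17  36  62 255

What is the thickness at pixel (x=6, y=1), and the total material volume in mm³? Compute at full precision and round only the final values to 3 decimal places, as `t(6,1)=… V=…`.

t(6,1)=1.358 V=198.307

span = t_max - t_min = 2.81 - 0.95 = 1.860
L(6,1) = 56, L_eff = 1 - 56/255 = 0.780392 (inverted)
t(6,1) = 2.81 - 1.860·0.780392 = 1.358
Σt over all 6·9 pixels = 430003/4250 ≈ 101.1771765
V = pitch²·Σt = 1.4²·430003/4250 = 198.307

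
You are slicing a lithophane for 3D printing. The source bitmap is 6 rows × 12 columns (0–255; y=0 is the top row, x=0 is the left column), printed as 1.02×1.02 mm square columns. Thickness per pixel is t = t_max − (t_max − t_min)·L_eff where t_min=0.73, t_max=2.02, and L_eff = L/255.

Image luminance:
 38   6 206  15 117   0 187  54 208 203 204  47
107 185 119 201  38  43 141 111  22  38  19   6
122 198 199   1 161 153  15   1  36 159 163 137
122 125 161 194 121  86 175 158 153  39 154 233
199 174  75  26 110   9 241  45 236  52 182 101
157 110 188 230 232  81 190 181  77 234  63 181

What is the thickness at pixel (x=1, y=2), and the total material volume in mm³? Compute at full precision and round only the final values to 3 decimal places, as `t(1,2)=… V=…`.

span = t_max - t_min = 2.02 - 0.73 = 1.290
L(1,2) = 198, L_eff = 198/255 = 0.776471
t(1,2) = 2.02 - 1.290·0.776471 = 1.018
Σt over all 6·12 pixels = 101.15
V = pitch²·Σt = 1.02²·101.15 = 105.236

t(1,2)=1.018 V=105.236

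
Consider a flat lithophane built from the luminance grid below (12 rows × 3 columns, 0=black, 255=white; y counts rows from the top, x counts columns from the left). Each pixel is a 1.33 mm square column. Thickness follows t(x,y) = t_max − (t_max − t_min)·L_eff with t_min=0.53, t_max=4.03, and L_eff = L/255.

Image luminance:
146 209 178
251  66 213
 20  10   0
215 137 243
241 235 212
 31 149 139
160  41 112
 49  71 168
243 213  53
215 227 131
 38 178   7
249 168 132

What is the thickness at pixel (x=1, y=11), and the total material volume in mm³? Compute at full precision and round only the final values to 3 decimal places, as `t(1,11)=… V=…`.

t(1,11)=1.724 V=131.595

span = t_max - t_min = 4.03 - 0.53 = 3.500
L(1,11) = 168, L_eff = 168/255 = 0.658824
t(1,11) = 4.03 - 3.500·0.658824 = 1.724
Σt over all 12·3 pixels = 94852/1275 ≈ 74.3937255
V = pitch²·Σt = 1.33²·94852/1275 = 131.595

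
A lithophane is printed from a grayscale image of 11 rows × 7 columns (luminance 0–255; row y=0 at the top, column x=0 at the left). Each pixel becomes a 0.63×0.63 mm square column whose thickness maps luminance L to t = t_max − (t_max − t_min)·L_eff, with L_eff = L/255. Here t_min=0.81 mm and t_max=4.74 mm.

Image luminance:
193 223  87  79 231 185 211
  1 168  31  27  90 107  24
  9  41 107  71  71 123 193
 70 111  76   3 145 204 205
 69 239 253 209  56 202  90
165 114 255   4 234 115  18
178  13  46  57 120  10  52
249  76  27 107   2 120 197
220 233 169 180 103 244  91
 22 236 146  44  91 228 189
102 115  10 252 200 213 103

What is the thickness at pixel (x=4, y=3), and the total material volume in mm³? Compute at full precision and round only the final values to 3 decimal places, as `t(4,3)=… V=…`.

span = t_max - t_min = 4.74 - 0.81 = 3.930
L(4,3) = 145, L_eff = 145/255 = 0.568627
t(4,3) = 4.74 - 3.930·0.568627 = 2.505
Σt over all 11·7 pixels = 217.736
V = pitch²·Σt = 0.63²·217.736 = 86.419

t(4,3)=2.505 V=86.419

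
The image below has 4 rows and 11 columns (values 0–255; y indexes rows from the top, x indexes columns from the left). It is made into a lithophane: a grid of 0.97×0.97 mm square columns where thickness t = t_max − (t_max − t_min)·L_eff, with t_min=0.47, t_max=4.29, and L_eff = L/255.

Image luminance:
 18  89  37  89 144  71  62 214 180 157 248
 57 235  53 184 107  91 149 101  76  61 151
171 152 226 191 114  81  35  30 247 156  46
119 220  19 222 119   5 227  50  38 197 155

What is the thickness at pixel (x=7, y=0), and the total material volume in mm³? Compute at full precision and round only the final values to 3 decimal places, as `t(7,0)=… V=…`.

t(7,0)=1.084 V=101.576

span = t_max - t_min = 4.29 - 0.47 = 3.820
L(7,0) = 214, L_eff = 214/255 = 0.839216
t(7,0) = 4.29 - 3.820·0.839216 = 1.084
Σt over all 4·11 pixels = 229406/2125 ≈ 107.9557647
V = pitch²·Σt = 0.97²·229406/2125 = 101.576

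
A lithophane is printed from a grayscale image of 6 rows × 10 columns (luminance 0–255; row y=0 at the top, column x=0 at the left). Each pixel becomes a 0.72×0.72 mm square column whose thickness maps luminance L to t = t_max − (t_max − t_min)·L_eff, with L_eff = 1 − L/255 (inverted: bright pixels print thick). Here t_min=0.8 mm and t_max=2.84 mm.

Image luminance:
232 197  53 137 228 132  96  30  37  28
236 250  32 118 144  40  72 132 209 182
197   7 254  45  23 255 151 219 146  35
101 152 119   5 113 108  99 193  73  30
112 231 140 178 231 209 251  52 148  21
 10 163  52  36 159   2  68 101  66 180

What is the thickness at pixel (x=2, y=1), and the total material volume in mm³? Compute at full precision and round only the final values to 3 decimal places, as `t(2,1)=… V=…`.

t(2,1)=1.056 V=55.241

span = t_max - t_min = 2.84 - 0.8 = 2.040
L(2,1) = 32, L_eff = 1 - 32/255 = 0.874510 (inverted)
t(2,1) = 2.84 - 2.040·0.874510 = 1.056
Σt over all 6·10 pixels = 106.56
V = pitch²·Σt = 0.72²·106.56 = 55.241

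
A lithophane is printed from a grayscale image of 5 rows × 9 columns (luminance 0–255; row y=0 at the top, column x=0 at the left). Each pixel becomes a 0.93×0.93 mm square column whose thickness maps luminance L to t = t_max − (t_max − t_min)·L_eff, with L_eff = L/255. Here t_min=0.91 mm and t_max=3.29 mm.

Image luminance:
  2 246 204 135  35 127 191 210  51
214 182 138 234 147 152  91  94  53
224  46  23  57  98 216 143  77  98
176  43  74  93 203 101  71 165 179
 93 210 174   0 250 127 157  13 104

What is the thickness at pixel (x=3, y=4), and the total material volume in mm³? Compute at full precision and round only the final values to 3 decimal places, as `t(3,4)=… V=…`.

t(3,4)=3.290 V=81.866

span = t_max - t_min = 3.29 - 0.91 = 2.380
L(3,4) = 0, L_eff = 0/255 = 0.000000
t(3,4) = 3.29 - 2.380·0.000000 = 3.290
Σt over all 5·9 pixels = 94.654
V = pitch²·Σt = 0.93²·94.654 = 81.866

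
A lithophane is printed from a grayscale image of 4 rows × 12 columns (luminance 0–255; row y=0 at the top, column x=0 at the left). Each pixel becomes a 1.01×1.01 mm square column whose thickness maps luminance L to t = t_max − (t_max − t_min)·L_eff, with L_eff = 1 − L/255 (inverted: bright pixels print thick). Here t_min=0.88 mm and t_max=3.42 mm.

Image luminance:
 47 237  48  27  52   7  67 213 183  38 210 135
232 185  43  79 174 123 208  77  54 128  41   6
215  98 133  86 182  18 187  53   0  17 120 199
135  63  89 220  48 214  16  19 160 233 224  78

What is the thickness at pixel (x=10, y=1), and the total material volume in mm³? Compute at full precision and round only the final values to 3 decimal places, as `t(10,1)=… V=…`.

t(10,1)=1.288 V=98.172

span = t_max - t_min = 3.42 - 0.88 = 2.540
L(10,1) = 41, L_eff = 1 - 41/255 = 0.839216 (inverted)
t(10,1) = 3.42 - 2.540·0.839216 = 1.288
Σt over all 4·12 pixels = 409009/4250 ≈ 96.2374118
V = pitch²·Σt = 1.01²·409009/4250 = 98.172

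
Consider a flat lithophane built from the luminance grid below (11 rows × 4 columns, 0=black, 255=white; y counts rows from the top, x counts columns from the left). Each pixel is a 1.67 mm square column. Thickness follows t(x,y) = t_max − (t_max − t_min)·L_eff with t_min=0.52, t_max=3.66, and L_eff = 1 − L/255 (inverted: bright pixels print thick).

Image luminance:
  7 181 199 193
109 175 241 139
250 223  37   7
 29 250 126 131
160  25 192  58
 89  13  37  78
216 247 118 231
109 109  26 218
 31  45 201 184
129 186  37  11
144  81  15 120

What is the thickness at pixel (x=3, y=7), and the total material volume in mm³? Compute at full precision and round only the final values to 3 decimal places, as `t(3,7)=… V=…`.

t(3,7)=3.204 V=249.496

span = t_max - t_min = 3.66 - 0.52 = 3.140
L(3,7) = 218, L_eff = 1 - 218/255 = 0.145098 (inverted)
t(3,7) = 3.66 - 3.140·0.145098 = 3.204
Σt over all 11·4 pixels = 1140619/12750 ≈ 89.4603137
V = pitch²·Σt = 1.67²·1140619/12750 = 249.496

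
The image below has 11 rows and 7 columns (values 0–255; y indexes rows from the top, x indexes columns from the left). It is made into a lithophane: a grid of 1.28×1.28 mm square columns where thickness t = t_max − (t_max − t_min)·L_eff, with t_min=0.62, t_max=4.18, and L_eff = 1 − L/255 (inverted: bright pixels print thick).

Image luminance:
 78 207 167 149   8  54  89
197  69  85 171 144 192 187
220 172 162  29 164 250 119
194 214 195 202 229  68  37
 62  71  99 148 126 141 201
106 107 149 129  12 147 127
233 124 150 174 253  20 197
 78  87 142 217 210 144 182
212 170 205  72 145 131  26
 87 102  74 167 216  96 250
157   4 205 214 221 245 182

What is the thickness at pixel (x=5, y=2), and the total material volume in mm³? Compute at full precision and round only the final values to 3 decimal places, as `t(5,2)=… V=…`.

span = t_max - t_min = 4.18 - 0.62 = 3.560
L(5,2) = 250, L_eff = 1 - 250/255 = 0.019608 (inverted)
t(5,2) = 4.18 - 3.560·0.019608 = 4.110
Σt over all 11·7 pixels = 2578967/12750 ≈ 202.2719216
V = pitch²·Σt = 1.28²·2578967/12750 = 331.402

t(5,2)=4.110 V=331.402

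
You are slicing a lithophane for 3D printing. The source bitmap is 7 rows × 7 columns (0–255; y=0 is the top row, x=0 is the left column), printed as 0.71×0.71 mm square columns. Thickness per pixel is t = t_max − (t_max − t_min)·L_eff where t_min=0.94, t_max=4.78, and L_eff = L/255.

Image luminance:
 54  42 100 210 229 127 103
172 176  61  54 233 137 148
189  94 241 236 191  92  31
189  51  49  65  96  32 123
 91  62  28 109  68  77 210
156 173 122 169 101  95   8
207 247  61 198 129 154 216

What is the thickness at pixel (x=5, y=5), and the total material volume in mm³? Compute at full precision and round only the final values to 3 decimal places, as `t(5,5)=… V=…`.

t(5,5)=3.349 V=70.960

span = t_max - t_min = 4.78 - 0.94 = 3.840
L(5,5) = 95, L_eff = 95/255 = 0.372549
t(5,5) = 4.78 - 3.840·0.372549 = 3.349
Σt over all 7·7 pixels = 598251/4250 ≈ 140.7649412
V = pitch²·Σt = 0.71²·598251/4250 = 70.960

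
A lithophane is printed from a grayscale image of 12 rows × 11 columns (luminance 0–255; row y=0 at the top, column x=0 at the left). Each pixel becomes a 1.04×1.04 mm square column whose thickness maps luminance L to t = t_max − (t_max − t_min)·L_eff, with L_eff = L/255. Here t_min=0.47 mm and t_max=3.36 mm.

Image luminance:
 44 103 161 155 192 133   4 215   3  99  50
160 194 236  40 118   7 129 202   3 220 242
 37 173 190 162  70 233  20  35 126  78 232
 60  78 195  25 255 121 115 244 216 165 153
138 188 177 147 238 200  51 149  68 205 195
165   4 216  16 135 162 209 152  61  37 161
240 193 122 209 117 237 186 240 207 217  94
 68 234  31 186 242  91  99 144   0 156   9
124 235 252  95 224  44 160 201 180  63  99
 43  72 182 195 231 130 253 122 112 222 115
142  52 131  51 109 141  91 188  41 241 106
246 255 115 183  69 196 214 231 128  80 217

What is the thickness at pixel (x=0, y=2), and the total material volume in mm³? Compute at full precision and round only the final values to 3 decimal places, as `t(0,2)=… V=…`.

span = t_max - t_min = 3.36 - 0.47 = 2.890
L(0,2) = 37, L_eff = 37/255 = 0.145098
t(0,2) = 3.36 - 2.890·0.145098 = 2.941
Σt over all 12·11 pixels = 34789/150 ≈ 231.9266667
V = pitch²·Σt = 1.04²·34789/150 = 250.852

t(0,2)=2.941 V=250.852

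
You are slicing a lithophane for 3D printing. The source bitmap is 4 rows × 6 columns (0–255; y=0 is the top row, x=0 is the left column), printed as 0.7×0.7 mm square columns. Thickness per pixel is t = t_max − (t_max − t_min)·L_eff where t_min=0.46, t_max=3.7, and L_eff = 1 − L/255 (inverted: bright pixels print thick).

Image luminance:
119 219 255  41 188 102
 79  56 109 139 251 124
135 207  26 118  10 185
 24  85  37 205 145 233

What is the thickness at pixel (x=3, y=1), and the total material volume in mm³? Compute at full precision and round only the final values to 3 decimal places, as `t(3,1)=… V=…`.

span = t_max - t_min = 3.7 - 0.46 = 3.240
L(3,1) = 139, L_eff = 1 - 139/255 = 0.454902 (inverted)
t(3,1) = 3.7 - 3.240·0.454902 = 2.226
Σt over all 4·6 pixels = 106944/2125 ≈ 50.3265882
V = pitch²·Σt = 0.7²·106944/2125 = 24.660

t(3,1)=2.226 V=24.660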